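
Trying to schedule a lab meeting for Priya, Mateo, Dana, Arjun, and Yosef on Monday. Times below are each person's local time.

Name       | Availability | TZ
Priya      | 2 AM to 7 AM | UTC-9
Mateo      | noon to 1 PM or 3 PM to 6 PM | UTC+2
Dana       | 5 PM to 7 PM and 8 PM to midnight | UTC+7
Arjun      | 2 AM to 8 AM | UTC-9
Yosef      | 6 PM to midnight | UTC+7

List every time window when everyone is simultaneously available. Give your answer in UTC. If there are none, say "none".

Priya in UTC: 11:00-16:00 (add 9h to convert from UTC-9).
Mateo in UTC: 10:00-11:00, 13:00-16:00 (subtract 2h to convert from UTC+2).
Dana in UTC: 10:00-12:00, 13:00-17:00 (subtract 7h to convert from UTC+7).
Arjun in UTC: 11:00-17:00 (add 9h to convert from UTC-9).
Yosef in UTC: 11:00-17:00 (subtract 7h to convert from UTC+7).
Priya ∩ Mateo: 13:00-16:00.
Priya ∩ Mateo ∩ Dana: 13:00-16:00.
Priya ∩ Mateo ∩ Dana ∩ Arjun: 13:00-16:00.
Priya ∩ Mateo ∩ Dana ∩ Arjun ∩ Yosef: 13:00-16:00.
So the common availability across everyone is 13:00-16:00.

13:00-16:00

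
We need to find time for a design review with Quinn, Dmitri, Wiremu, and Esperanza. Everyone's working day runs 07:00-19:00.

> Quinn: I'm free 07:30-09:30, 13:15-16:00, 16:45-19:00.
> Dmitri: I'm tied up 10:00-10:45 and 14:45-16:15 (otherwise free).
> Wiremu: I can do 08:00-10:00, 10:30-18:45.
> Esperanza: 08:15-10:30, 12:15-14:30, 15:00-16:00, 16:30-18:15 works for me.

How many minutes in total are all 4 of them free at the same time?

Quinn free: 07:30-09:30, 13:15-16:00, 16:45-19:00.
Dmitri free: 07:00-10:00, 10:45-14:45, 16:15-19:00 (invert busy blocks within the working day).
Wiremu free: 08:00-10:00, 10:30-18:45.
Esperanza free: 08:15-10:30, 12:15-14:30, 15:00-16:00, 16:30-18:15.
Quinn ∩ Dmitri: 07:30-09:30, 13:15-14:45, 16:45-19:00.
Quinn ∩ Dmitri ∩ Wiremu: 08:00-09:30, 13:15-14:45, 16:45-18:45.
Quinn ∩ Dmitri ∩ Wiremu ∩ Esperanza: 08:15-09:30, 13:15-14:30, 16:45-18:15.
Those are the intersection windows.
Summing the common windows: 75 + 75 + 90 = 240 minutes.

240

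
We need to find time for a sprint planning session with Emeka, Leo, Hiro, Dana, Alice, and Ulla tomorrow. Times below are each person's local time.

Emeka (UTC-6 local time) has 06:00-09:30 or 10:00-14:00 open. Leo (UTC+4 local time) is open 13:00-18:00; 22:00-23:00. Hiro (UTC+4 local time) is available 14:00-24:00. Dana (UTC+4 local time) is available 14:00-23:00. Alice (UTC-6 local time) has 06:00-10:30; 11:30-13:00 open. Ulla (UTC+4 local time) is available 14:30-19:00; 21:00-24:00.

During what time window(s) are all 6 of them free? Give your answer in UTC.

Emeka in UTC: 12:00-15:30, 16:00-20:00 (add 6h to convert from UTC-6).
Leo in UTC: 09:00-14:00, 18:00-19:00 (subtract 4h to convert from UTC+4).
Hiro in UTC: 10:00-20:00 (subtract 4h to convert from UTC+4).
Dana in UTC: 10:00-19:00 (subtract 4h to convert from UTC+4).
Alice in UTC: 12:00-16:30, 17:30-19:00 (add 6h to convert from UTC-6).
Ulla in UTC: 10:30-15:00, 17:00-20:00 (subtract 4h to convert from UTC+4).
Emeka ∩ Leo: 12:00-14:00, 18:00-19:00.
Emeka ∩ Leo ∩ Hiro: 12:00-14:00, 18:00-19:00.
Emeka ∩ Leo ∩ Hiro ∩ Dana: 12:00-14:00, 18:00-19:00.
Emeka ∩ Leo ∩ Hiro ∩ Dana ∩ Alice: 12:00-14:00, 18:00-19:00.
Emeka ∩ Leo ∩ Hiro ∩ Dana ∩ Alice ∩ Ulla: 12:00-14:00, 18:00-19:00.
Those are the intersection windows.

12:00-14:00, 18:00-19:00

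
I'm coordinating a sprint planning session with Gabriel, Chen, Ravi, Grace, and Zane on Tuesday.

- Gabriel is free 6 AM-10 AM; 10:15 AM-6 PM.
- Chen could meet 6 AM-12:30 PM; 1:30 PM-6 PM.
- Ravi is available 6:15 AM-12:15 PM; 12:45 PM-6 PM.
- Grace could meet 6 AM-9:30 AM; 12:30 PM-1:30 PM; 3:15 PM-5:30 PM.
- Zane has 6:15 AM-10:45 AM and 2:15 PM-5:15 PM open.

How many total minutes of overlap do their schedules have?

Gabriel ∩ Chen: 06:00-10:00, 10:15-12:30, 13:30-18:00.
Gabriel ∩ Chen ∩ Ravi: 06:15-10:00, 10:15-12:15, 13:30-18:00.
Gabriel ∩ Chen ∩ Ravi ∩ Grace: 06:15-09:30, 15:15-17:30.
Gabriel ∩ Chen ∩ Ravi ∩ Grace ∩ Zane: 06:15-09:30, 15:15-17:15.
Summing the common windows: 195 + 120 = 315 minutes.

315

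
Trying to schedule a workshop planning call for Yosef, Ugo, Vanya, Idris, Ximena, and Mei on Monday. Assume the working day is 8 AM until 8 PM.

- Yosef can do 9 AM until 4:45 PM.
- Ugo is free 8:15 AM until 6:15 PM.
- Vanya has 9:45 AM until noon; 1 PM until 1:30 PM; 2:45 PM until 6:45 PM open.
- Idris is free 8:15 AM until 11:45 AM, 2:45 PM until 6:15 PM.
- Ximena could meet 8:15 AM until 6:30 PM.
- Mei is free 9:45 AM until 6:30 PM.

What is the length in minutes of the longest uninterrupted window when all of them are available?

120

Yosef ∩ Ugo: 09:00-16:45.
Yosef ∩ Ugo ∩ Vanya: 09:45-12:00, 13:00-13:30, 14:45-16:45.
Yosef ∩ Ugo ∩ Vanya ∩ Idris: 09:45-11:45, 14:45-16:45.
Yosef ∩ Ugo ∩ Vanya ∩ Idris ∩ Ximena: 09:45-11:45, 14:45-16:45.
Yosef ∩ Ugo ∩ Vanya ∩ Idris ∩ Ximena ∩ Mei: 09:45-11:45, 14:45-16:45.
The longest is 09:45-11:45 at 120 minutes.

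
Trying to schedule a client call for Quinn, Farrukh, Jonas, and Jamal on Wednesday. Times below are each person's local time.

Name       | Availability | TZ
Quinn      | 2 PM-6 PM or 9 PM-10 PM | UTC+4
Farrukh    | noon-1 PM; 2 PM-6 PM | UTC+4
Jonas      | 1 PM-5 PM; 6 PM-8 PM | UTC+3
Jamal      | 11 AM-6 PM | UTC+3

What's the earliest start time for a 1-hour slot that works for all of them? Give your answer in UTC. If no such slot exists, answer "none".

10:00

Quinn in UTC: 10:00-14:00, 17:00-18:00 (subtract 4h to convert from UTC+4).
Farrukh in UTC: 08:00-09:00, 10:00-14:00 (subtract 4h to convert from UTC+4).
Jonas in UTC: 10:00-14:00, 15:00-17:00 (subtract 3h to convert from UTC+3).
Jamal in UTC: 08:00-15:00 (subtract 3h to convert from UTC+3).
Quinn ∩ Farrukh: 10:00-14:00.
Quinn ∩ Farrukh ∩ Jonas: 10:00-14:00.
Quinn ∩ Farrukh ∩ Jonas ∩ Jamal: 10:00-14:00.
The first common window of at least 60 minutes is 10:00-14:00, so the earliest start is 10:00.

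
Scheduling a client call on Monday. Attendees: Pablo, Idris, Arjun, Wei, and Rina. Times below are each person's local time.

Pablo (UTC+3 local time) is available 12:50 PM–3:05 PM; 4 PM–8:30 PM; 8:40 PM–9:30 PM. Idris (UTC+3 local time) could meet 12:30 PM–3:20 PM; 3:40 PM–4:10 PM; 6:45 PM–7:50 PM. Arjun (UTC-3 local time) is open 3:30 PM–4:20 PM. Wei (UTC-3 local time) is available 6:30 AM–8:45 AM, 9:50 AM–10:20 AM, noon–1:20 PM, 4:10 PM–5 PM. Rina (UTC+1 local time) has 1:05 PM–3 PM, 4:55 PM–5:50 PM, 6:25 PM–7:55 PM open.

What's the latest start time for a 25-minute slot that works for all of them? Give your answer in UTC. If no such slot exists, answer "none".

Pablo in UTC: 09:50-12:05, 13:00-17:30, 17:40-18:30 (subtract 3h to convert from UTC+3).
Idris in UTC: 09:30-12:20, 12:40-13:10, 15:45-16:50 (subtract 3h to convert from UTC+3).
Arjun in UTC: 18:30-19:20 (add 3h to convert from UTC-3).
Wei in UTC: 09:30-11:45, 12:50-13:20, 15:00-16:20, 19:10-20:00 (add 3h to convert from UTC-3).
Rina in UTC: 12:05-14:00, 15:55-16:50, 17:25-18:55 (subtract 1h to convert from UTC+1).
Pablo ∩ Idris: 09:50-12:05, 13:00-13:10, 15:45-16:50.
Pablo ∩ Idris ∩ Arjun: ∅.
Pablo ∩ Idris ∩ Arjun ∩ Wei: ∅.
Pablo ∩ Idris ∩ Arjun ∩ Wei ∩ Rina: ∅.
There is no time when everyone is free.
No common window is at least 25 minutes long.

none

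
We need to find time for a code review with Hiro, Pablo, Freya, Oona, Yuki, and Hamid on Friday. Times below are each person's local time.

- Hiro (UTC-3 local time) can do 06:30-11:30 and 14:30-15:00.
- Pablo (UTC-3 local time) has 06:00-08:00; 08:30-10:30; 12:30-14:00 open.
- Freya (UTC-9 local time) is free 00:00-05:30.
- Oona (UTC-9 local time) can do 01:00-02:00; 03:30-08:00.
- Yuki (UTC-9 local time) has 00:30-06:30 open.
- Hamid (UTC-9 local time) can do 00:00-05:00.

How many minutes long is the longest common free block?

Hiro in UTC: 09:30-14:30, 17:30-18:00 (add 3h to convert from UTC-3).
Pablo in UTC: 09:00-11:00, 11:30-13:30, 15:30-17:00 (add 3h to convert from UTC-3).
Freya in UTC: 09:00-14:30 (add 9h to convert from UTC-9).
Oona in UTC: 10:00-11:00, 12:30-17:00 (add 9h to convert from UTC-9).
Yuki in UTC: 09:30-15:30 (add 9h to convert from UTC-9).
Hamid in UTC: 09:00-14:00 (add 9h to convert from UTC-9).
Hiro ∩ Pablo: 09:30-11:00, 11:30-13:30.
Hiro ∩ Pablo ∩ Freya: 09:30-11:00, 11:30-13:30.
Hiro ∩ Pablo ∩ Freya ∩ Oona: 10:00-11:00, 12:30-13:30.
Hiro ∩ Pablo ∩ Freya ∩ Oona ∩ Yuki: 10:00-11:00, 12:30-13:30.
Hiro ∩ Pablo ∩ Freya ∩ Oona ∩ Yuki ∩ Hamid: 10:00-11:00, 12:30-13:30.
The longest is 10:00-11:00 at 60 minutes.

60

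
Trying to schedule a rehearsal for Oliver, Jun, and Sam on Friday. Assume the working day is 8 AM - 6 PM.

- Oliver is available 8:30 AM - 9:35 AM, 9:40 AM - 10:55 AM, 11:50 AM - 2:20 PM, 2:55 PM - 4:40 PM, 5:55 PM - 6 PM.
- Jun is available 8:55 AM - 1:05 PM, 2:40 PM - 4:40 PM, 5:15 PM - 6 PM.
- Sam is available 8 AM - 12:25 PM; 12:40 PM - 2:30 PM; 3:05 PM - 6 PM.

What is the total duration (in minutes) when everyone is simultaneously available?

Oliver ∩ Jun: 08:55-09:35, 09:40-10:55, 11:50-13:05, 14:55-16:40, 17:55-18:00.
Oliver ∩ Jun ∩ Sam: 08:55-09:35, 09:40-10:55, 11:50-12:25, 12:40-13:05, 15:05-16:40, 17:55-18:00.
Summing the common windows: 40 + 75 + 35 + 25 + 95 + 5 = 275 minutes.

275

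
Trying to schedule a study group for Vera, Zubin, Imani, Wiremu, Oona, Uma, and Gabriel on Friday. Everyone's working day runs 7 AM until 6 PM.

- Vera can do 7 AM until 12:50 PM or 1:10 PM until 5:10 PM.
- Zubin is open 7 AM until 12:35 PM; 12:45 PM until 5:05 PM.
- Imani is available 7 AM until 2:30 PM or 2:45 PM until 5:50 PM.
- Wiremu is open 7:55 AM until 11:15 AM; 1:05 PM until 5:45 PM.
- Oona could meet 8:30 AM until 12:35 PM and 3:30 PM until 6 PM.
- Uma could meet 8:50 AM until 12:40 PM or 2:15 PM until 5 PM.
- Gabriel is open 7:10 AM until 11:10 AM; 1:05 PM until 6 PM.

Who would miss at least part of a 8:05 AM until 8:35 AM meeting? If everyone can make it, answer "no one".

Oona, Uma

Vera: free for 08:05-08:35. Zubin: free for 08:05-08:35. Imani: free for 08:05-08:35. Wiremu: free for 08:05-08:35. Oona: not fully free for 08:05-08:35. Uma: not fully free for 08:05-08:35. Gabriel: free for 08:05-08:35.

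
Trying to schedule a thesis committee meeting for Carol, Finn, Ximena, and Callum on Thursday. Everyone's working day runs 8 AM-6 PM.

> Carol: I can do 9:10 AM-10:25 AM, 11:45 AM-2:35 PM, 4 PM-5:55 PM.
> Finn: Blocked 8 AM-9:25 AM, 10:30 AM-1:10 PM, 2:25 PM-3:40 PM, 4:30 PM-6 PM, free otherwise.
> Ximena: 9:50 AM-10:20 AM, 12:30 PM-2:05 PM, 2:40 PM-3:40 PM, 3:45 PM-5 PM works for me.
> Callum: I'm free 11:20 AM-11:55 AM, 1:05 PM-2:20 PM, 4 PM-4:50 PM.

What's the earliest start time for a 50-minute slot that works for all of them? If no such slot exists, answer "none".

13:10

Carol free: 09:10-10:25, 11:45-14:35, 16:00-17:55.
Finn free: 09:25-10:30, 13:10-14:25, 15:40-16:30 (invert busy blocks within the working day).
Ximena free: 09:50-10:20, 12:30-14:05, 14:40-15:40, 15:45-17:00.
Callum free: 11:20-11:55, 13:05-14:20, 16:00-16:50.
Carol ∩ Finn: 09:25-10:25, 13:10-14:25, 16:00-16:30.
Carol ∩ Finn ∩ Ximena: 09:50-10:20, 13:10-14:05, 16:00-16:30.
Carol ∩ Finn ∩ Ximena ∩ Callum: 13:10-14:05, 16:00-16:30.
The first common window of at least 50 minutes is 13:10-14:05, so the earliest start is 13:10.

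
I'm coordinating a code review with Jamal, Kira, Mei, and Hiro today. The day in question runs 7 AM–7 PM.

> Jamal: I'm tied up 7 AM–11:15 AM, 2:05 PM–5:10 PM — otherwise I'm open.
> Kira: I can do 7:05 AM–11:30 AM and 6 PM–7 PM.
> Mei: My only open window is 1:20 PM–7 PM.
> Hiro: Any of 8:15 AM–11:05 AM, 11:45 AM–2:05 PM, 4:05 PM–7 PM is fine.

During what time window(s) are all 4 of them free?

Jamal free: 11:15-14:05, 17:10-19:00 (invert busy blocks within the working day).
Kira free: 07:05-11:30, 18:00-19:00.
Mei free: 13:20-19:00.
Hiro free: 08:15-11:05, 11:45-14:05, 16:05-19:00.
Jamal ∩ Kira: 11:15-11:30, 18:00-19:00.
Jamal ∩ Kira ∩ Mei: 18:00-19:00.
Jamal ∩ Kira ∩ Mei ∩ Hiro: 18:00-19:00.

18:00-19:00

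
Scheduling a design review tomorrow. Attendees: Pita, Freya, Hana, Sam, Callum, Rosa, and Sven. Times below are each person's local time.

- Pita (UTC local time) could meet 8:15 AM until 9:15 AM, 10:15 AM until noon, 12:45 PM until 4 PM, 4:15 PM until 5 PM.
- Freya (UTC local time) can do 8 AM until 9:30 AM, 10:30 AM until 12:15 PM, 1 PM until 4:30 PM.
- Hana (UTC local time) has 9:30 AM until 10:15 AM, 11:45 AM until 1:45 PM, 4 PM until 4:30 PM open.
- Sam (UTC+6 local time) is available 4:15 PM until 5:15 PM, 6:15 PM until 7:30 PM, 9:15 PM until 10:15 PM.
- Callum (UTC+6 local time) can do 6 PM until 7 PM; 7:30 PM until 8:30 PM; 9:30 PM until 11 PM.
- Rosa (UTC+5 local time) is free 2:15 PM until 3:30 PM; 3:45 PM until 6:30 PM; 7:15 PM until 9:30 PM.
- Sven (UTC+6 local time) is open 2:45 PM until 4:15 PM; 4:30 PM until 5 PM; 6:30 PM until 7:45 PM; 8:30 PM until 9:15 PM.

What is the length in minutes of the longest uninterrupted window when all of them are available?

Pita in UTC: 08:15-09:15, 10:15-12:00, 12:45-16:00, 16:15-17:00.
Freya in UTC: 08:00-09:30, 10:30-12:15, 13:00-16:30.
Hana in UTC: 09:30-10:15, 11:45-13:45, 16:00-16:30.
Sam in UTC: 10:15-11:15, 12:15-13:30, 15:15-16:15 (subtract 6h to convert from UTC+6).
Callum in UTC: 12:00-13:00, 13:30-14:30, 15:30-17:00 (subtract 6h to convert from UTC+6).
Rosa in UTC: 09:15-10:30, 10:45-13:30, 14:15-16:30 (subtract 5h to convert from UTC+5).
Sven in UTC: 08:45-10:15, 10:30-11:00, 12:30-13:45, 14:30-15:15 (subtract 6h to convert from UTC+6).
Pita ∩ Freya: 08:15-09:15, 10:30-12:00, 13:00-16:00, 16:15-16:30.
Pita ∩ Freya ∩ Hana: 11:45-12:00, 13:00-13:45, 16:15-16:30.
Pita ∩ Freya ∩ Hana ∩ Sam: 13:00-13:30.
Pita ∩ Freya ∩ Hana ∩ Sam ∩ Callum: ∅.
Pita ∩ Freya ∩ Hana ∩ Sam ∩ Callum ∩ Rosa: ∅.
Pita ∩ Freya ∩ Hana ∩ Sam ∩ Callum ∩ Rosa ∩ Sven: ∅.
There is no time when everyone is free.
No common window exists, so the longest block is 0 minutes.

0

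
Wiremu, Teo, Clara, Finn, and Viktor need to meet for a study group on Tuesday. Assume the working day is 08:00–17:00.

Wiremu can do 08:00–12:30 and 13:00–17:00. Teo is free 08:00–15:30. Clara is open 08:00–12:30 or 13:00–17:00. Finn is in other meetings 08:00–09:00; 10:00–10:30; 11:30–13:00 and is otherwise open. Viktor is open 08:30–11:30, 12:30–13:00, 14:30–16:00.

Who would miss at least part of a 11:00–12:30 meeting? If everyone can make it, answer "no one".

Finn, Viktor

Wiremu free: 08:00-12:30, 13:00-17:00.
Teo free: 08:00-15:30.
Clara free: 08:00-12:30, 13:00-17:00.
Finn free: 09:00-10:00, 10:30-11:30, 13:00-17:00 (invert busy blocks within the working day).
Viktor free: 08:30-11:30, 12:30-13:00, 14:30-16:00.
Wiremu: free for 11:00-12:30. Teo: free for 11:00-12:30. Clara: free for 11:00-12:30. Finn: not fully free for 11:00-12:30. Viktor: not fully free for 11:00-12:30.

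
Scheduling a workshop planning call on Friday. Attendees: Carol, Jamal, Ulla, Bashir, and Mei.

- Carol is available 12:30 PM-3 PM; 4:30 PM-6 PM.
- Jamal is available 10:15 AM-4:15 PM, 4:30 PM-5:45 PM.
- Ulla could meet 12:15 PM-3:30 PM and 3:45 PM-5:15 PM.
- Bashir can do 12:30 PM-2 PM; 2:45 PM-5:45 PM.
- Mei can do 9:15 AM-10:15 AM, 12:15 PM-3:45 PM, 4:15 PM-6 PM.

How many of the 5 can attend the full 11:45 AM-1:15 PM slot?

1

Jamal can make the full 11:45-13:15 slot — that's 1.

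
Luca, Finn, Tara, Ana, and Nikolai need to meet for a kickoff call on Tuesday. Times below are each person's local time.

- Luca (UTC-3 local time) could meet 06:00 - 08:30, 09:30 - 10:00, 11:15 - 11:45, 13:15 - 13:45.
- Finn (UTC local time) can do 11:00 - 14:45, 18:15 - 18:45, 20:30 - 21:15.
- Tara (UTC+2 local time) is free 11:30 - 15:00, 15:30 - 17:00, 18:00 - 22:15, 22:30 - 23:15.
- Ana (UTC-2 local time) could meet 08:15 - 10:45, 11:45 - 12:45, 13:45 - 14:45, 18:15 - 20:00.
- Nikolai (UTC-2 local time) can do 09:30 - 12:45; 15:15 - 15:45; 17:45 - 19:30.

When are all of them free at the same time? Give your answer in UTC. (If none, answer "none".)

12:30-12:45, 14:15-14:45

Luca in UTC: 09:00-11:30, 12:30-13:00, 14:15-14:45, 16:15-16:45 (add 3h to convert from UTC-3).
Finn in UTC: 11:00-14:45, 18:15-18:45, 20:30-21:15.
Tara in UTC: 09:30-13:00, 13:30-15:00, 16:00-20:15, 20:30-21:15 (subtract 2h to convert from UTC+2).
Ana in UTC: 10:15-12:45, 13:45-14:45, 15:45-16:45, 20:15-22:00 (add 2h to convert from UTC-2).
Nikolai in UTC: 11:30-14:45, 17:15-17:45, 19:45-21:30 (add 2h to convert from UTC-2).
Luca ∩ Finn: 11:00-11:30, 12:30-13:00, 14:15-14:45.
Luca ∩ Finn ∩ Tara: 11:00-11:30, 12:30-13:00, 14:15-14:45.
Luca ∩ Finn ∩ Tara ∩ Ana: 11:00-11:30, 12:30-12:45, 14:15-14:45.
Luca ∩ Finn ∩ Tara ∩ Ana ∩ Nikolai: 12:30-12:45, 14:15-14:45.
So the common availability across everyone is 12:30-12:45, 14:15-14:45.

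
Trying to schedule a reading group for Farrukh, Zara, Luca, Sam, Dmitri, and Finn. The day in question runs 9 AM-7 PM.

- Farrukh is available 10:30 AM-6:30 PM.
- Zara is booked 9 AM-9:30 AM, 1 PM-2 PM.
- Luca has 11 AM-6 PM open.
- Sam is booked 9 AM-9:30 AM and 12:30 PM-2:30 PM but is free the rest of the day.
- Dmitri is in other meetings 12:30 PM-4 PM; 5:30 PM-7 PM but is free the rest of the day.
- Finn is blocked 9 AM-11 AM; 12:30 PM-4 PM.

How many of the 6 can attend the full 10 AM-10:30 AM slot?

3

Farrukh free: 10:30-18:30.
Zara free: 09:30-13:00, 14:00-19:00 (invert busy blocks within the working day).
Luca free: 11:00-18:00.
Sam free: 09:30-12:30, 14:30-19:00 (invert busy blocks within the working day).
Dmitri free: 09:00-12:30, 16:00-17:30 (invert busy blocks within the working day).
Finn free: 11:00-12:30, 16:00-19:00 (invert busy blocks within the working day).
Zara, Sam, and Dmitri can make the full 10:00-10:30 slot — that's 3.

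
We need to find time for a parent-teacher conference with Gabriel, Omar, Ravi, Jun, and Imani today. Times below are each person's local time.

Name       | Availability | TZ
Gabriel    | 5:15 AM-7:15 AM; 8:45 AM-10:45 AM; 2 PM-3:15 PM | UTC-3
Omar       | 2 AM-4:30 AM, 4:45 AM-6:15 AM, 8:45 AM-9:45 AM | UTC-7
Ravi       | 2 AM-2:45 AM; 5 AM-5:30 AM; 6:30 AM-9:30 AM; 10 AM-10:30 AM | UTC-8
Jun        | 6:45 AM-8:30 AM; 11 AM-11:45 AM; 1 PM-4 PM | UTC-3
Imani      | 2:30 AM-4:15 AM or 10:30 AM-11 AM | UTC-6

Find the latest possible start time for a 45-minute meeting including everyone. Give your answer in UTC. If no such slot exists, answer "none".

Gabriel in UTC: 08:15-10:15, 11:45-13:45, 17:00-18:15 (add 3h to convert from UTC-3).
Omar in UTC: 09:00-11:30, 11:45-13:15, 15:45-16:45 (add 7h to convert from UTC-7).
Ravi in UTC: 10:00-10:45, 13:00-13:30, 14:30-17:30, 18:00-18:30 (add 8h to convert from UTC-8).
Jun in UTC: 09:45-11:30, 14:00-14:45, 16:00-19:00 (add 3h to convert from UTC-3).
Imani in UTC: 08:30-10:15, 16:30-17:00 (add 6h to convert from UTC-6).
Gabriel ∩ Omar: 09:00-10:15, 11:45-13:15.
Gabriel ∩ Omar ∩ Ravi: 10:00-10:15, 13:00-13:15.
Gabriel ∩ Omar ∩ Ravi ∩ Jun: 10:00-10:15.
Gabriel ∩ Omar ∩ Ravi ∩ Jun ∩ Imani: 10:00-10:15.
No common window is at least 45 minutes long.

none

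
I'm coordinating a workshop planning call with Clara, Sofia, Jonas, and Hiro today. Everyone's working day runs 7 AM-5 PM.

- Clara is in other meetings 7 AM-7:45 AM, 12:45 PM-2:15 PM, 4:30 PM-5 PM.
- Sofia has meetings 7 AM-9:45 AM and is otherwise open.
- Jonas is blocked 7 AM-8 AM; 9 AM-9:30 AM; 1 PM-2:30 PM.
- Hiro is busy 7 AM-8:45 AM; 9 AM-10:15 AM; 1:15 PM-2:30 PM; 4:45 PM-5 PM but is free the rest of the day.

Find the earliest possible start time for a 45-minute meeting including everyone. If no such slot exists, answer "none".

10:15

Clara free: 07:45-12:45, 14:15-16:30 (invert busy blocks within the working day).
Sofia free: 09:45-17:00 (invert busy blocks within the working day).
Jonas free: 08:00-09:00, 09:30-13:00, 14:30-17:00 (invert busy blocks within the working day).
Hiro free: 08:45-09:00, 10:15-13:15, 14:30-16:45 (invert busy blocks within the working day).
Clara ∩ Sofia: 09:45-12:45, 14:15-16:30.
Clara ∩ Sofia ∩ Jonas: 09:45-12:45, 14:30-16:30.
Clara ∩ Sofia ∩ Jonas ∩ Hiro: 10:15-12:45, 14:30-16:30.
Those are the intersection windows.
The first common window of at least 45 minutes is 10:15-12:45, so the earliest start is 10:15.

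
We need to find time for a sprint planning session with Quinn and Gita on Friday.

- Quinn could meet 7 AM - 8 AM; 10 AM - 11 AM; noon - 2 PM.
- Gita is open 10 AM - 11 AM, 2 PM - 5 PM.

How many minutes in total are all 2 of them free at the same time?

60

Quinn ∩ Gita: 10:00-11:00.
That's a single block of 60 minutes.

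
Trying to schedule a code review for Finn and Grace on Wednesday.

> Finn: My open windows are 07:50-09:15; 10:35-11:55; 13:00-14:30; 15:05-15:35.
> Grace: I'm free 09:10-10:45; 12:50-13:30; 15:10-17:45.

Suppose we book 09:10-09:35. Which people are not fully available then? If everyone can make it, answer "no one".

Finn: not fully free for 09:10-09:35. Grace: free for 09:10-09:35.

Finn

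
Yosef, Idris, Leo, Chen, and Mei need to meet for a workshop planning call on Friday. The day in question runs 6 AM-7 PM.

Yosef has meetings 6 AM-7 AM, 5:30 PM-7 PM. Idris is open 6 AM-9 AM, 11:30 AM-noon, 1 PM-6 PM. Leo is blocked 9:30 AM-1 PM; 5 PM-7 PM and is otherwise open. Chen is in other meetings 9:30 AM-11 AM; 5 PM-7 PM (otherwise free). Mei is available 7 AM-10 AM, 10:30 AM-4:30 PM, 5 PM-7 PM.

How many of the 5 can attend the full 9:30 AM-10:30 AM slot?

1

Yosef free: 07:00-17:30 (invert busy blocks within the working day).
Idris free: 06:00-09:00, 11:30-12:00, 13:00-18:00.
Leo free: 06:00-09:30, 13:00-17:00 (invert busy blocks within the working day).
Chen free: 06:00-09:30, 11:00-17:00 (invert busy blocks within the working day).
Mei free: 07:00-10:00, 10:30-16:30, 17:00-19:00.
Yosef can make the full 09:30-10:30 slot — that's 1.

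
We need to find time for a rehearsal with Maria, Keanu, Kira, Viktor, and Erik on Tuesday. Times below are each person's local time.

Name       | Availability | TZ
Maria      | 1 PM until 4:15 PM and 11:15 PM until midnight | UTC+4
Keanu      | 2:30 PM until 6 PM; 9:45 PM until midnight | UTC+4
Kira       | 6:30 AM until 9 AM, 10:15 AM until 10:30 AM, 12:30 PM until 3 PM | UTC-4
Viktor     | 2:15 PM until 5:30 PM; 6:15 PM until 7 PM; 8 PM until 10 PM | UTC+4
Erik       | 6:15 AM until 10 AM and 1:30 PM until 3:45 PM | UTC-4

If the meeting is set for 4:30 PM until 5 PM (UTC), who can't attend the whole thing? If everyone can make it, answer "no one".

Erik, Keanu, Maria

Maria in UTC: 09:00-12:15, 19:15-20:00 (subtract 4h to convert from UTC+4).
Keanu in UTC: 10:30-14:00, 17:45-20:00 (subtract 4h to convert from UTC+4).
Kira in UTC: 10:30-13:00, 14:15-14:30, 16:30-19:00 (add 4h to convert from UTC-4).
Viktor in UTC: 10:15-13:30, 14:15-15:00, 16:00-18:00 (subtract 4h to convert from UTC+4).
Erik in UTC: 10:15-14:00, 17:30-19:45 (add 4h to convert from UTC-4).
Maria: not fully free for 16:30-17:00. Keanu: not fully free for 16:30-17:00. Kira: free for 16:30-17:00. Viktor: free for 16:30-17:00. Erik: not fully free for 16:30-17:00.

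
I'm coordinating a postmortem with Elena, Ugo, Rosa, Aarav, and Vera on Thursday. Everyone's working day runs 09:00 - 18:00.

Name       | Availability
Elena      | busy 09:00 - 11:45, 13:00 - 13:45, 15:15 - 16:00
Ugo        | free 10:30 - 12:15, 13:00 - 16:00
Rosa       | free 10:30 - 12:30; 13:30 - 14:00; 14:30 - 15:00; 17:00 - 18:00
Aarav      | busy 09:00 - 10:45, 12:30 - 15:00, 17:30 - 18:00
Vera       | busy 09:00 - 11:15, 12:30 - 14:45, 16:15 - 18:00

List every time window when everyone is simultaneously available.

11:45-12:15

Elena free: 11:45-13:00, 13:45-15:15, 16:00-18:00 (invert busy blocks within the working day).
Ugo free: 10:30-12:15, 13:00-16:00.
Rosa free: 10:30-12:30, 13:30-14:00, 14:30-15:00, 17:00-18:00.
Aarav free: 10:45-12:30, 15:00-17:30 (invert busy blocks within the working day).
Vera free: 11:15-12:30, 14:45-16:15 (invert busy blocks within the working day).
Elena ∩ Ugo: 11:45-12:15, 13:45-15:15.
Elena ∩ Ugo ∩ Rosa: 11:45-12:15, 13:45-14:00, 14:30-15:00.
Elena ∩ Ugo ∩ Rosa ∩ Aarav: 11:45-12:15.
Elena ∩ Ugo ∩ Rosa ∩ Aarav ∩ Vera: 11:45-12:15.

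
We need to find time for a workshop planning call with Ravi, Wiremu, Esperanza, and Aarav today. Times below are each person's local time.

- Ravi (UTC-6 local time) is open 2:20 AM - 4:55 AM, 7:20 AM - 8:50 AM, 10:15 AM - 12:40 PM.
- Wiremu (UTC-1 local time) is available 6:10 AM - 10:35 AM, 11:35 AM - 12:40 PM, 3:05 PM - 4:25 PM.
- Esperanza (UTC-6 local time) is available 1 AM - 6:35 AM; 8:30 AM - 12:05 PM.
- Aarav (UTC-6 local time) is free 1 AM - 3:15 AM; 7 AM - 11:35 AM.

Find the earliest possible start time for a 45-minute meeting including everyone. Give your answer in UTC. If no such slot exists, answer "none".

08:20

Ravi in UTC: 08:20-10:55, 13:20-14:50, 16:15-18:40 (add 6h to convert from UTC-6).
Wiremu in UTC: 07:10-11:35, 12:35-13:40, 16:05-17:25 (add 1h to convert from UTC-1).
Esperanza in UTC: 07:00-12:35, 14:30-18:05 (add 6h to convert from UTC-6).
Aarav in UTC: 07:00-09:15, 13:00-17:35 (add 6h to convert from UTC-6).
Ravi ∩ Wiremu: 08:20-10:55, 13:20-13:40, 16:15-17:25.
Ravi ∩ Wiremu ∩ Esperanza: 08:20-10:55, 16:15-17:25.
Ravi ∩ Wiremu ∩ Esperanza ∩ Aarav: 08:20-09:15, 16:15-17:25.
The first common window of at least 45 minutes is 08:20-09:15, so the earliest start is 08:20.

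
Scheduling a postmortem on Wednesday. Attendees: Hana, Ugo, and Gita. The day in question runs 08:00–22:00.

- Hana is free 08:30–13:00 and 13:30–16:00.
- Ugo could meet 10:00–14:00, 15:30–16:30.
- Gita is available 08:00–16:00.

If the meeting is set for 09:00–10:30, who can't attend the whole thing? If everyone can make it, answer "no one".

Ugo

Hana: free for 09:00-10:30. Ugo: not fully free for 09:00-10:30. Gita: free for 09:00-10:30.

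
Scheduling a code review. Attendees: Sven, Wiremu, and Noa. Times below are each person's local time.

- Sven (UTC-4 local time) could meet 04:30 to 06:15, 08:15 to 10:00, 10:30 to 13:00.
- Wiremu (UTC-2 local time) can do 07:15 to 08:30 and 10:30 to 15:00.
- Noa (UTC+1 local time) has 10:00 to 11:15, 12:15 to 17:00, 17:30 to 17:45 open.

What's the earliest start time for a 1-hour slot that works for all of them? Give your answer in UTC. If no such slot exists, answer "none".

09:15

Sven in UTC: 08:30-10:15, 12:15-14:00, 14:30-17:00 (add 4h to convert from UTC-4).
Wiremu in UTC: 09:15-10:30, 12:30-17:00 (add 2h to convert from UTC-2).
Noa in UTC: 09:00-10:15, 11:15-16:00, 16:30-16:45 (subtract 1h to convert from UTC+1).
Sven ∩ Wiremu: 09:15-10:15, 12:30-14:00, 14:30-17:00.
Sven ∩ Wiremu ∩ Noa: 09:15-10:15, 12:30-14:00, 14:30-16:00, 16:30-16:45.
Those are the intersection windows.
The first common window of at least 60 minutes is 09:15-10:15, so the earliest start is 09:15.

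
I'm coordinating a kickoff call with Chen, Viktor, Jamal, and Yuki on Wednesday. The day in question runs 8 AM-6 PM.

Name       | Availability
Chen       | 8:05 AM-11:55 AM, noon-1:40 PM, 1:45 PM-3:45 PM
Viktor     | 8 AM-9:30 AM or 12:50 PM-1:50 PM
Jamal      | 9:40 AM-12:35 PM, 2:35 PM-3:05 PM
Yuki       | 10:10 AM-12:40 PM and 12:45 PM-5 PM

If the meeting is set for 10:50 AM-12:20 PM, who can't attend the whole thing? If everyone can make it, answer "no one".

Chen: not fully free for 10:50-12:20. Viktor: not fully free for 10:50-12:20. Jamal: free for 10:50-12:20. Yuki: free for 10:50-12:20.

Chen, Viktor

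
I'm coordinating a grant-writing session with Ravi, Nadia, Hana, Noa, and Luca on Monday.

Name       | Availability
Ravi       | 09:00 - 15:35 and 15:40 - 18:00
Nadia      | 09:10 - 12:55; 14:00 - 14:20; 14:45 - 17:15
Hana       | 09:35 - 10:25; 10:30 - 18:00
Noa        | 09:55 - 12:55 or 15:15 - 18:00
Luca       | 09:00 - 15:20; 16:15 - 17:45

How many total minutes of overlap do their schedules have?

Ravi ∩ Nadia: 09:10-12:55, 14:00-14:20, 14:45-15:35, 15:40-17:15.
Ravi ∩ Nadia ∩ Hana: 09:35-10:25, 10:30-12:55, 14:00-14:20, 14:45-15:35, 15:40-17:15.
Ravi ∩ Nadia ∩ Hana ∩ Noa: 09:55-10:25, 10:30-12:55, 15:15-15:35, 15:40-17:15.
Ravi ∩ Nadia ∩ Hana ∩ Noa ∩ Luca: 09:55-10:25, 10:30-12:55, 15:15-15:20, 16:15-17:15.
Summing the common windows: 30 + 145 + 5 + 60 = 240 minutes.

240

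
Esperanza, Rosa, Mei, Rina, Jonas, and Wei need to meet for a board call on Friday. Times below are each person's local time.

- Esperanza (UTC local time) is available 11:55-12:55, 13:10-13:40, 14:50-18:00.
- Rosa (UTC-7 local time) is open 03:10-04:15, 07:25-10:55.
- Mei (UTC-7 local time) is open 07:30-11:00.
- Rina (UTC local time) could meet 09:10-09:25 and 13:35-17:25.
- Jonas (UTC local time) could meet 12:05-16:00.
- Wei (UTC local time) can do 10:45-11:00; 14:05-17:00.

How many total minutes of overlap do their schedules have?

70

Esperanza in UTC: 11:55-12:55, 13:10-13:40, 14:50-18:00.
Rosa in UTC: 10:10-11:15, 14:25-17:55 (add 7h to convert from UTC-7).
Mei in UTC: 14:30-18:00 (add 7h to convert from UTC-7).
Rina in UTC: 09:10-09:25, 13:35-17:25.
Jonas in UTC: 12:05-16:00.
Wei in UTC: 10:45-11:00, 14:05-17:00.
Esperanza ∩ Rosa: 14:50-17:55.
Esperanza ∩ Rosa ∩ Mei: 14:50-17:55.
Esperanza ∩ Rosa ∩ Mei ∩ Rina: 14:50-17:25.
Esperanza ∩ Rosa ∩ Mei ∩ Rina ∩ Jonas: 14:50-16:00.
Esperanza ∩ Rosa ∩ Mei ∩ Rina ∩ Jonas ∩ Wei: 14:50-16:00.
That's a single block of 70 minutes.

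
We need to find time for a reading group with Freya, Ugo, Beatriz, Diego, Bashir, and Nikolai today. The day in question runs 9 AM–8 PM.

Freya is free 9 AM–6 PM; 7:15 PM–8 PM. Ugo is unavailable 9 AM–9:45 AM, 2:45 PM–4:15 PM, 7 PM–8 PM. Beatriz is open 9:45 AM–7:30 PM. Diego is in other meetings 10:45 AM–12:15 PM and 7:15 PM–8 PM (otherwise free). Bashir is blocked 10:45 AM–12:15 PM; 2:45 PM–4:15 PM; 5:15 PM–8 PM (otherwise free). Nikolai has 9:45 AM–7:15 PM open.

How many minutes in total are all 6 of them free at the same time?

270

Freya free: 09:00-18:00, 19:15-20:00.
Ugo free: 09:45-14:45, 16:15-19:00 (invert busy blocks within the working day).
Beatriz free: 09:45-19:30.
Diego free: 09:00-10:45, 12:15-19:15 (invert busy blocks within the working day).
Bashir free: 09:00-10:45, 12:15-14:45, 16:15-17:15 (invert busy blocks within the working day).
Nikolai free: 09:45-19:15.
Freya ∩ Ugo: 09:45-14:45, 16:15-18:00.
Freya ∩ Ugo ∩ Beatriz: 09:45-14:45, 16:15-18:00.
Freya ∩ Ugo ∩ Beatriz ∩ Diego: 09:45-10:45, 12:15-14:45, 16:15-18:00.
Freya ∩ Ugo ∩ Beatriz ∩ Diego ∩ Bashir: 09:45-10:45, 12:15-14:45, 16:15-17:15.
Freya ∩ Ugo ∩ Beatriz ∩ Diego ∩ Bashir ∩ Nikolai: 09:45-10:45, 12:15-14:45, 16:15-17:15.
So the common availability across everyone is 09:45-10:45, 12:15-14:45, 16:15-17:15.
Summing the common windows: 60 + 150 + 60 = 270 minutes.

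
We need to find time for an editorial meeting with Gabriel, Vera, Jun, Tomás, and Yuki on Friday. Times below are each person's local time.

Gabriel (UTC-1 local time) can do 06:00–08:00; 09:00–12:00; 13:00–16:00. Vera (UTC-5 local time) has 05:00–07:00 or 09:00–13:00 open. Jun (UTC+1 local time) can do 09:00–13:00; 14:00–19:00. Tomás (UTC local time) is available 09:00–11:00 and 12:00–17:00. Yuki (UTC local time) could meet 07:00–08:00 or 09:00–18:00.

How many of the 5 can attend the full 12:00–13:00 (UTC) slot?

Gabriel in UTC: 07:00-09:00, 10:00-13:00, 14:00-17:00 (add 1h to convert from UTC-1).
Vera in UTC: 10:00-12:00, 14:00-18:00 (add 5h to convert from UTC-5).
Jun in UTC: 08:00-12:00, 13:00-18:00 (subtract 1h to convert from UTC+1).
Tomás in UTC: 09:00-11:00, 12:00-17:00.
Yuki in UTC: 07:00-08:00, 09:00-18:00.
Gabriel, Tomás, and Yuki can make the full 12:00-13:00 slot — that's 3.

3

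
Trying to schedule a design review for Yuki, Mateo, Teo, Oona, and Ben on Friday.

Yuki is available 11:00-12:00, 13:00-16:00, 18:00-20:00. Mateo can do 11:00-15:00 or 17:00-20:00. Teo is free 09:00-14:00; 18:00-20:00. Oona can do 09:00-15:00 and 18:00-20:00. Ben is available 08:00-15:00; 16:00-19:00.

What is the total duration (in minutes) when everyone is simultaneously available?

180

Yuki ∩ Mateo: 11:00-12:00, 13:00-15:00, 18:00-20:00.
Yuki ∩ Mateo ∩ Teo: 11:00-12:00, 13:00-14:00, 18:00-20:00.
Yuki ∩ Mateo ∩ Teo ∩ Oona: 11:00-12:00, 13:00-14:00, 18:00-20:00.
Yuki ∩ Mateo ∩ Teo ∩ Oona ∩ Ben: 11:00-12:00, 13:00-14:00, 18:00-19:00.
Summing the common windows: 60 + 60 + 60 = 180 minutes.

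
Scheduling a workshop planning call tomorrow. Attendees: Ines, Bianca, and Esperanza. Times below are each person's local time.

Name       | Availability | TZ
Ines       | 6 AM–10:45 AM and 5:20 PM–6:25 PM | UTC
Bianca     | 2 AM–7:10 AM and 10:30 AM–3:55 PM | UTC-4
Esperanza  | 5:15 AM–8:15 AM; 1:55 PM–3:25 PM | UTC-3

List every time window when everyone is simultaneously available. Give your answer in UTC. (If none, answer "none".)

Ines in UTC: 06:00-10:45, 17:20-18:25.
Bianca in UTC: 06:00-11:10, 14:30-19:55 (add 4h to convert from UTC-4).
Esperanza in UTC: 08:15-11:15, 16:55-18:25 (add 3h to convert from UTC-3).
Ines ∩ Bianca: 06:00-10:45, 17:20-18:25.
Ines ∩ Bianca ∩ Esperanza: 08:15-10:45, 17:20-18:25.
Those are the intersection windows.

08:15-10:45, 17:20-18:25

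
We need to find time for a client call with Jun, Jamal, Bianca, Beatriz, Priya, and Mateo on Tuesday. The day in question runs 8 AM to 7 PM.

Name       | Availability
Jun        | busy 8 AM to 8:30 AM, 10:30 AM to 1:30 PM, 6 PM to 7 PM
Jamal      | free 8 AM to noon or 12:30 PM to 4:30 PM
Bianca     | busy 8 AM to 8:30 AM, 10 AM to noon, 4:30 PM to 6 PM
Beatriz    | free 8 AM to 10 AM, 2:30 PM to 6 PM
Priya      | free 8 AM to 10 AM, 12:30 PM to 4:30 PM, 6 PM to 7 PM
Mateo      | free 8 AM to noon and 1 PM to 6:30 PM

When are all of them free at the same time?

08:30-10:00, 14:30-16:30

Jun free: 08:30-10:30, 13:30-18:00 (invert busy blocks within the working day).
Jamal free: 08:00-12:00, 12:30-16:30.
Bianca free: 08:30-10:00, 12:00-16:30, 18:00-19:00 (invert busy blocks within the working day).
Beatriz free: 08:00-10:00, 14:30-18:00.
Priya free: 08:00-10:00, 12:30-16:30, 18:00-19:00.
Mateo free: 08:00-12:00, 13:00-18:30.
Jun ∩ Jamal: 08:30-10:30, 13:30-16:30.
Jun ∩ Jamal ∩ Bianca: 08:30-10:00, 13:30-16:30.
Jun ∩ Jamal ∩ Bianca ∩ Beatriz: 08:30-10:00, 14:30-16:30.
Jun ∩ Jamal ∩ Bianca ∩ Beatriz ∩ Priya: 08:30-10:00, 14:30-16:30.
Jun ∩ Jamal ∩ Bianca ∩ Beatriz ∩ Priya ∩ Mateo: 08:30-10:00, 14:30-16:30.
So the common availability across everyone is 08:30-10:00, 14:30-16:30.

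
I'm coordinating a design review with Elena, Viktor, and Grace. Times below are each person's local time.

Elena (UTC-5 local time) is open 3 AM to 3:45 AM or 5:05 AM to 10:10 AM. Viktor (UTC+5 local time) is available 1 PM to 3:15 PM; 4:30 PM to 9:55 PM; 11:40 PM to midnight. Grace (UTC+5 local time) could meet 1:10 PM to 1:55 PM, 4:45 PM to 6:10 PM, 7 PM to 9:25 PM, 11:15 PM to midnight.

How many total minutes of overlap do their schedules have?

190

Elena in UTC: 08:00-08:45, 10:05-15:10 (add 5h to convert from UTC-5).
Viktor in UTC: 08:00-10:15, 11:30-16:55, 18:40-19:00 (subtract 5h to convert from UTC+5).
Grace in UTC: 08:10-08:55, 11:45-13:10, 14:00-16:25, 18:15-19:00 (subtract 5h to convert from UTC+5).
Elena ∩ Viktor: 08:00-08:45, 10:05-10:15, 11:30-15:10.
Elena ∩ Viktor ∩ Grace: 08:10-08:45, 11:45-13:10, 14:00-15:10.
Those are the intersection windows.
Summing the common windows: 35 + 85 + 70 = 190 minutes.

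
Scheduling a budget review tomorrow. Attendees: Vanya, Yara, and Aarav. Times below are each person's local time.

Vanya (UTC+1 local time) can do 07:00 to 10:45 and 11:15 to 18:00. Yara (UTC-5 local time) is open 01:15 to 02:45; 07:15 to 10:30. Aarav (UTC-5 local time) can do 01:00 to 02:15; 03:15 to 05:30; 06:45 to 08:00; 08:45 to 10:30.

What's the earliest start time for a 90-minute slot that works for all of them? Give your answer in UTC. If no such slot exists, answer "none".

Vanya in UTC: 06:00-09:45, 10:15-17:00 (subtract 1h to convert from UTC+1).
Yara in UTC: 06:15-07:45, 12:15-15:30 (add 5h to convert from UTC-5).
Aarav in UTC: 06:00-07:15, 08:15-10:30, 11:45-13:00, 13:45-15:30 (add 5h to convert from UTC-5).
Vanya ∩ Yara: 06:15-07:45, 12:15-15:30.
Vanya ∩ Yara ∩ Aarav: 06:15-07:15, 12:15-13:00, 13:45-15:30.
The first common window of at least 90 minutes is 13:45-15:30, so the earliest start is 13:45.

13:45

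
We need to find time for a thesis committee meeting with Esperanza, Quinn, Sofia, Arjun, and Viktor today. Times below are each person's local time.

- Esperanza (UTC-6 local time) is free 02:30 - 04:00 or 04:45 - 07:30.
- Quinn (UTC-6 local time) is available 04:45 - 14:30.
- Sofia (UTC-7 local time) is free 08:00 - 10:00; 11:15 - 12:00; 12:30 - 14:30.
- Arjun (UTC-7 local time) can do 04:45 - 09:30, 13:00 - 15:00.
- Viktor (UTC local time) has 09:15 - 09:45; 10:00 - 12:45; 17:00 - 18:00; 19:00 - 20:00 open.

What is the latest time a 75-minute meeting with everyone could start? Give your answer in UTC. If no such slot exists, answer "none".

none

Esperanza in UTC: 08:30-10:00, 10:45-13:30 (add 6h to convert from UTC-6).
Quinn in UTC: 10:45-20:30 (add 6h to convert from UTC-6).
Sofia in UTC: 15:00-17:00, 18:15-19:00, 19:30-21:30 (add 7h to convert from UTC-7).
Arjun in UTC: 11:45-16:30, 20:00-22:00 (add 7h to convert from UTC-7).
Viktor in UTC: 09:15-09:45, 10:00-12:45, 17:00-18:00, 19:00-20:00.
Esperanza ∩ Quinn: 10:45-13:30.
Esperanza ∩ Quinn ∩ Sofia: ∅.
Esperanza ∩ Quinn ∩ Sofia ∩ Arjun: ∅.
Esperanza ∩ Quinn ∩ Sofia ∩ Arjun ∩ Viktor: ∅.
There is no time when everyone is free.
No common window is at least 75 minutes long.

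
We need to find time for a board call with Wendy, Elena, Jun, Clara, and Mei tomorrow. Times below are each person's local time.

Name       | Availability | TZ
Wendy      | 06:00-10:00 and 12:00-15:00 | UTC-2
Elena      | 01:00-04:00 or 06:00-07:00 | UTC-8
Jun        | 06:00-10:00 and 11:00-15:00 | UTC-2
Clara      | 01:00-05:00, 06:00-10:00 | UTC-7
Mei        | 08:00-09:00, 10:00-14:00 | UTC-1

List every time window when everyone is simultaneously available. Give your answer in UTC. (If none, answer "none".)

09:00-10:00, 11:00-12:00, 14:00-15:00

Wendy in UTC: 08:00-12:00, 14:00-17:00 (add 2h to convert from UTC-2).
Elena in UTC: 09:00-12:00, 14:00-15:00 (add 8h to convert from UTC-8).
Jun in UTC: 08:00-12:00, 13:00-17:00 (add 2h to convert from UTC-2).
Clara in UTC: 08:00-12:00, 13:00-17:00 (add 7h to convert from UTC-7).
Mei in UTC: 09:00-10:00, 11:00-15:00 (add 1h to convert from UTC-1).
Wendy ∩ Elena: 09:00-12:00, 14:00-15:00.
Wendy ∩ Elena ∩ Jun: 09:00-12:00, 14:00-15:00.
Wendy ∩ Elena ∩ Jun ∩ Clara: 09:00-12:00, 14:00-15:00.
Wendy ∩ Elena ∩ Jun ∩ Clara ∩ Mei: 09:00-10:00, 11:00-12:00, 14:00-15:00.
Those are the intersection windows.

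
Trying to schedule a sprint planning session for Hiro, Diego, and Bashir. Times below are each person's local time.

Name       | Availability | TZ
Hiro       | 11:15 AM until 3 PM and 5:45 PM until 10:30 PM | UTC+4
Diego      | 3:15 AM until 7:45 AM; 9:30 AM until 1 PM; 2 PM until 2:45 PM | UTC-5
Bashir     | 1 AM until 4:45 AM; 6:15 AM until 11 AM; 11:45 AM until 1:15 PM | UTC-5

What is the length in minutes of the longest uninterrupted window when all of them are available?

90

Hiro in UTC: 07:15-11:00, 13:45-18:30 (subtract 4h to convert from UTC+4).
Diego in UTC: 08:15-12:45, 14:30-18:00, 19:00-19:45 (add 5h to convert from UTC-5).
Bashir in UTC: 06:00-09:45, 11:15-16:00, 16:45-18:15 (add 5h to convert from UTC-5).
Hiro ∩ Diego: 08:15-11:00, 14:30-18:00.
Hiro ∩ Diego ∩ Bashir: 08:15-09:45, 14:30-16:00, 16:45-18:00.
The longest is 08:15-09:45 at 90 minutes.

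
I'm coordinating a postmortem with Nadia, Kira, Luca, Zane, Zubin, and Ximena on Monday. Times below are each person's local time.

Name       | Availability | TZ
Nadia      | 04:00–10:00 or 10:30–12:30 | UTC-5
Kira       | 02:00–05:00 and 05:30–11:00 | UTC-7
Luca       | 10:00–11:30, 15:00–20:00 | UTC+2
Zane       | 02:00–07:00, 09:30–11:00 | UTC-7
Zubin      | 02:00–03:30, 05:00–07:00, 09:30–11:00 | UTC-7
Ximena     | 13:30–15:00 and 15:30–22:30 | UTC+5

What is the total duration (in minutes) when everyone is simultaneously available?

Nadia in UTC: 09:00-15:00, 15:30-17:30 (add 5h to convert from UTC-5).
Kira in UTC: 09:00-12:00, 12:30-18:00 (add 7h to convert from UTC-7).
Luca in UTC: 08:00-09:30, 13:00-18:00 (subtract 2h to convert from UTC+2).
Zane in UTC: 09:00-14:00, 16:30-18:00 (add 7h to convert from UTC-7).
Zubin in UTC: 09:00-10:30, 12:00-14:00, 16:30-18:00 (add 7h to convert from UTC-7).
Ximena in UTC: 08:30-10:00, 10:30-17:30 (subtract 5h to convert from UTC+5).
Nadia ∩ Kira: 09:00-12:00, 12:30-15:00, 15:30-17:30.
Nadia ∩ Kira ∩ Luca: 09:00-09:30, 13:00-15:00, 15:30-17:30.
Nadia ∩ Kira ∩ Luca ∩ Zane: 09:00-09:30, 13:00-14:00, 16:30-17:30.
Nadia ∩ Kira ∩ Luca ∩ Zane ∩ Zubin: 09:00-09:30, 13:00-14:00, 16:30-17:30.
Nadia ∩ Kira ∩ Luca ∩ Zane ∩ Zubin ∩ Ximena: 09:00-09:30, 13:00-14:00, 16:30-17:30.
Summing the common windows: 30 + 60 + 60 = 150 minutes.

150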